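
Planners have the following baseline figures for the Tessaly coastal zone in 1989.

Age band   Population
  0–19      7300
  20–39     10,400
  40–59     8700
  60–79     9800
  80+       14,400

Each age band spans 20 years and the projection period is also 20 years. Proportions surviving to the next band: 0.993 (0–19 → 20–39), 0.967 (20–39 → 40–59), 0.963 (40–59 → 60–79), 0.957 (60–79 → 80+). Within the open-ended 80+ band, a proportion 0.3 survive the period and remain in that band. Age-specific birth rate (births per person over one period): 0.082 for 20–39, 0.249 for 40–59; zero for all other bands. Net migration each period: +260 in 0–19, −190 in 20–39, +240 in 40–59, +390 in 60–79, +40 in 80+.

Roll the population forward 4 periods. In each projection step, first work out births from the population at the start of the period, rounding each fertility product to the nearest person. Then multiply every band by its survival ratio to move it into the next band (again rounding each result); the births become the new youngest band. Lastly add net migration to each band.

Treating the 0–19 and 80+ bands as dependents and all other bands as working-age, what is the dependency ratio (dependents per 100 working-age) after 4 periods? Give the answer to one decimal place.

— Period 1 —
Births: 10400 × 0.082 = 853, 8700 × 0.249 = 2166 — total 3019
20–39: 7300 × 0.993 = 7249
40–59: 10400 × 0.967 = 10057
60–79: 8700 × 0.963 = 8378
80+: 9800 × 0.957 + 14400 × 0.3 = 9379 + 4320 = 13699
Net migration: 0–19 + 260 → 3279; 20–39 − 190 → 7059; 40–59 + 240 → 10297; 60–79 + 390 → 8768; 80+ + 40 → 13739
End of period: [3279, 7059, 10297, 8768, 13739]
— Period 2 —
Births: 7059 × 0.082 = 579, 10297 × 0.249 = 2564 — total 3143
20–39: 3279 × 0.993 = 3256
40–59: 7059 × 0.967 = 6826
60–79: 10297 × 0.963 = 9916
80+: 8768 × 0.957 + 13739 × 0.3 = 8391 + 4122 = 12513
Net migration: 0–19 + 260 → 3403; 20–39 − 190 → 3066; 40–59 + 240 → 7066; 60–79 + 390 → 10306; 80+ + 40 → 12553
End of period: [3403, 3066, 7066, 10306, 12553]
— Period 3 —
Births: 3066 × 0.082 = 251, 7066 × 0.249 = 1759 — total 2010
20–39: 3403 × 0.993 = 3379
40–59: 3066 × 0.967 = 2965
60–79: 7066 × 0.963 = 6805
80+: 10306 × 0.957 + 12553 × 0.3 = 9863 + 3766 = 13629
Net migration: 0–19 + 260 → 2270; 20–39 − 190 → 3189; 40–59 + 240 → 3205; 60–79 + 390 → 7195; 80+ + 40 → 13669
End of period: [2270, 3189, 3205, 7195, 13669]
— Period 4 —
Births: 3189 × 0.082 = 261, 3205 × 0.249 = 798 — total 1059
20–39: 2270 × 0.993 = 2254
40–59: 3189 × 0.967 = 3084
60–79: 3205 × 0.963 = 3086
80+: 7195 × 0.957 + 13669 × 0.3 = 6886 + 4101 = 10987
Net migration: 0–19 + 260 → 1319; 20–39 − 190 → 2064; 40–59 + 240 → 3324; 60–79 + 390 → 3476; 80+ + 40 → 11027
End of period: [1319, 2064, 3324, 3476, 11027]
Dependents (band 0–19 + band 80+) = 1319 + 11027 = 12346; working-age = 8864; ratio = 12346/8864 × 100 = 139.3

139.3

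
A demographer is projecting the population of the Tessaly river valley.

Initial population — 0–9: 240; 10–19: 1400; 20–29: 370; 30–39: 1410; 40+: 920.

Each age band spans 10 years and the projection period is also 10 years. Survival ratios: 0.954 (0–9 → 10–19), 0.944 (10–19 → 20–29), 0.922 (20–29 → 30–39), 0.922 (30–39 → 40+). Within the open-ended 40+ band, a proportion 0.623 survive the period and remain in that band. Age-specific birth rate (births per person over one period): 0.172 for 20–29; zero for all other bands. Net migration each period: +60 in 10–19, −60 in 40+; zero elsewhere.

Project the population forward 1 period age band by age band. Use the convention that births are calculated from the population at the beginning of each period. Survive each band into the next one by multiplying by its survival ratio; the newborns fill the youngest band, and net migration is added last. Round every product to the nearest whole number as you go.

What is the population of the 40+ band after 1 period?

1813

Period 1:
Births: 370 × 0.172 = 64
10–19: 240 × 0.954 = 229
20–29: 1400 × 0.944 = 1322
30–39: 370 × 0.922 = 341
40+: 1410 × 0.922 + 920 × 0.623 = 1300 + 573 = 1873
Net migration: 10–19 + 60 → 289; 40+ − 60 → 1813
End of period: [64, 289, 1322, 341, 1813]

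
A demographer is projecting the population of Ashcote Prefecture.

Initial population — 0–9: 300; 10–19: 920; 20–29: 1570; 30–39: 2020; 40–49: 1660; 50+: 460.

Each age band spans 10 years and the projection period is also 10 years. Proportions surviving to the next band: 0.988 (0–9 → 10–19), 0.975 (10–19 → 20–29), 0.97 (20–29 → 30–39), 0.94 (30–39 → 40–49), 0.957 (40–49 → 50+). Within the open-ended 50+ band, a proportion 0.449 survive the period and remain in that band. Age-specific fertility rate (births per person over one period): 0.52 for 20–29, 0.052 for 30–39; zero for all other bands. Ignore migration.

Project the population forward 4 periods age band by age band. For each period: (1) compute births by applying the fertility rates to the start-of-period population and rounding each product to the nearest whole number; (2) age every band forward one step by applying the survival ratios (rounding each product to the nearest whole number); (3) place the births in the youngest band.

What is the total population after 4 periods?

4244

(Groups numbered youngest = 1 to oldest = 6.)
Period 1.
Births: 1570 × 0.52 = 816 ; 2020 × 0.052 = 105 → total 921
Group 2: 300 × 0.988 = 296
Group 3: 920 × 0.975 = 897
Group 4: 1570 × 0.97 = 1523
Group 5: 2020 × 0.94 = 1899
Group 6: 1660 × 0.957 + 460 × 0.449 = 1589 + 207 = 1796
Giving 921 / 296 / 897 / 1523 / 1899 / 1796.
Period 2.
Births: 897 × 0.52 = 466 ; 1523 × 0.052 = 79 → total 545
Group 2: 921 × 0.988 = 910
Group 3: 296 × 0.975 = 289
Group 4: 897 × 0.97 = 870
Group 5: 1523 × 0.94 = 1432
Group 6: 1899 × 0.957 + 1796 × 0.449 = 1817 + 806 = 2623
Giving 545 / 910 / 289 / 870 / 1432 / 2623.
Period 3.
Births: 289 × 0.52 = 150 ; 870 × 0.052 = 45 → total 195
Group 2: 545 × 0.988 = 538
Group 3: 910 × 0.975 = 887
Group 4: 289 × 0.97 = 280
Group 5: 870 × 0.94 = 818
Group 6: 1432 × 0.957 + 2623 × 0.449 = 1370 + 1178 = 2548
Giving 195 / 538 / 887 / 280 / 818 / 2548.
Period 4.
Births: 887 × 0.52 = 461 ; 280 × 0.052 = 15 → total 476
Group 2: 195 × 0.988 = 193
Group 3: 538 × 0.975 = 525
Group 4: 887 × 0.97 = 860
Group 5: 280 × 0.94 = 263
Group 6: 818 × 0.957 + 2548 × 0.449 = 783 + 1144 = 1927
Giving 476 / 193 / 525 / 860 / 263 / 1927.
Total after period 4: 476 + 193 + 525 + 860 + 263 + 1927 = 4244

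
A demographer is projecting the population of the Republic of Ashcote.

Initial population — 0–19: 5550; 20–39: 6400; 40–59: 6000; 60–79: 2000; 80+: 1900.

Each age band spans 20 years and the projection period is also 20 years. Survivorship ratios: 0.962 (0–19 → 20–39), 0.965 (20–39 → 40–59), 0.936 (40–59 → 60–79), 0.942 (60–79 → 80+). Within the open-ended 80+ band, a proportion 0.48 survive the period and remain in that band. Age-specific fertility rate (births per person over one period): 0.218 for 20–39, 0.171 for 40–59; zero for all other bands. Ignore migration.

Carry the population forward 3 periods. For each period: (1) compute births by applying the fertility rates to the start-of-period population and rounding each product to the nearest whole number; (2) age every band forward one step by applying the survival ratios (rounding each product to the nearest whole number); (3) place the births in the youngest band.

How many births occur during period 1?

— Period 1 —
Births: 6400 × 0.218 = 1395 ; 6000 × 0.171 = 1026 — total 2421
20–39: 5550 × 0.962 = 5339
40–59: 6400 × 0.965 = 6176
60–79: 6000 × 0.936 = 5616
80+: 2000 × 0.942 + 1900 × 0.48 = 1884 + 912 = 2796
End of period: [2421, 5339, 6176, 5616, 2796]

2421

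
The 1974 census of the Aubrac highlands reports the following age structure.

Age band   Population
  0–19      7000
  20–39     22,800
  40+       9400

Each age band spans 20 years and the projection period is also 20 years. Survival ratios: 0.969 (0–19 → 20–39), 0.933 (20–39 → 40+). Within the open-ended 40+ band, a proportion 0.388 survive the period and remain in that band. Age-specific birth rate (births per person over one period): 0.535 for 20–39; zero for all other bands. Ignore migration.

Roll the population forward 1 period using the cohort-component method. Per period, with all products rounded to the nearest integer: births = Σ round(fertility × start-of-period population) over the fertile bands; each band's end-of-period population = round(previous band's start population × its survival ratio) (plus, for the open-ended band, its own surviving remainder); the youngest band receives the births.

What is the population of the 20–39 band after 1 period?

— Period 1 —
Births: 22800 × 0.535 = 12198
20–39: 7000 × 0.969 = 6783
40+: 22800 × 0.933 + 9400 × 0.388 = 21272 + 3647 = 24919
End of period: [12198, 6783, 24919]

6783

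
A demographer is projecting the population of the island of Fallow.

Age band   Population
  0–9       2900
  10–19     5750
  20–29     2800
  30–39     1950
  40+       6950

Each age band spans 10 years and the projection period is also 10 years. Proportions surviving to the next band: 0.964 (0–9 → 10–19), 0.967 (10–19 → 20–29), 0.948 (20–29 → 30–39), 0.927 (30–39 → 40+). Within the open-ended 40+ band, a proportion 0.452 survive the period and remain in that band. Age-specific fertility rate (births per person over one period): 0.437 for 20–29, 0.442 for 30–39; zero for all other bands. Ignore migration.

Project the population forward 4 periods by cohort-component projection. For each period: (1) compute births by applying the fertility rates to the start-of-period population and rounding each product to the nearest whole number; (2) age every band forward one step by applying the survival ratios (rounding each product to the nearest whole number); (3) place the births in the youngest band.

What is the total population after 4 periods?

16115

— Period 1 —
Births: 2800 × 0.437 = 1224 ; 1950 × 0.442 = 862 ⇒ total 2086
10–19: 2900 × 0.964 = 2796
20–29: 5750 × 0.967 = 5560
30–39: 2800 × 0.948 = 2654
40+: 1950 × 0.927 + 6950 × 0.452 = 1808 + 3141 = 4949
→ [2086, 2796, 5560, 2654, 4949]
— Period 2 —
Births: 5560 × 0.437 = 2430 ; 2654 × 0.442 = 1173 ⇒ total 3603
10–19: 2086 × 0.964 = 2011
20–29: 2796 × 0.967 = 2704
30–39: 5560 × 0.948 = 5271
40+: 2654 × 0.927 + 4949 × 0.452 = 2460 + 2237 = 4697
→ [3603, 2011, 2704, 5271, 4697]
— Period 3 —
Births: 2704 × 0.437 = 1182 ; 5271 × 0.442 = 2330 ⇒ total 3512
10–19: 3603 × 0.964 = 3473
20–29: 2011 × 0.967 = 1945
30–39: 2704 × 0.948 = 2563
40+: 5271 × 0.927 + 4697 × 0.452 = 4886 + 2123 = 7009
→ [3512, 3473, 1945, 2563, 7009]
— Period 4 —
Births: 1945 × 0.437 = 850 ; 2563 × 0.442 = 1133 ⇒ total 1983
10–19: 3512 × 0.964 = 3386
20–29: 3473 × 0.967 = 3358
30–39: 1945 × 0.948 = 1844
40+: 2563 × 0.927 + 7009 × 0.452 = 2376 + 3168 = 5544
→ [1983, 3386, 3358, 1844, 5544]
Total after period 4: 1983 + 3386 + 3358 + 1844 + 5544 = 16115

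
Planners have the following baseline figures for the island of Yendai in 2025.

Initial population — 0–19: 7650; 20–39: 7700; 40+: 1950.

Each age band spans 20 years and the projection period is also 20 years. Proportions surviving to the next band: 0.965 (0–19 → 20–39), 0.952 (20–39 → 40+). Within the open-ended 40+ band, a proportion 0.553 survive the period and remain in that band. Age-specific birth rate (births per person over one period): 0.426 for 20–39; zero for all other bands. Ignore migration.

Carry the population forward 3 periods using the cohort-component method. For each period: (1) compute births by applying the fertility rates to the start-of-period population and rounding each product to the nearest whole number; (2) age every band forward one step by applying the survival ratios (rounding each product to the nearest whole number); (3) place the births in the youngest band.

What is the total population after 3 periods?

[period 1]
Births: 7700 * 0.426 = 3280
20–39: 7650 * 0.965 = 7382
40+: 7700 * 0.952 + 1950 * 0.553 = 7330 + 1078 = 8408
End of period: [3280, 7382, 8408]
[period 2]
Births: 7382 * 0.426 = 3145
20–39: 3280 * 0.965 = 3165
40+: 7382 * 0.952 + 8408 * 0.553 = 7028 + 4650 = 11678
End of period: [3145, 3165, 11678]
[period 3]
Births: 3165 * 0.426 = 1348
20–39: 3145 * 0.965 = 3035
40+: 3165 * 0.952 + 11678 * 0.553 = 3013 + 6458 = 9471
End of period: [1348, 3035, 9471]
Total after period 3: 1348 + 3035 + 9471 = 13854

13854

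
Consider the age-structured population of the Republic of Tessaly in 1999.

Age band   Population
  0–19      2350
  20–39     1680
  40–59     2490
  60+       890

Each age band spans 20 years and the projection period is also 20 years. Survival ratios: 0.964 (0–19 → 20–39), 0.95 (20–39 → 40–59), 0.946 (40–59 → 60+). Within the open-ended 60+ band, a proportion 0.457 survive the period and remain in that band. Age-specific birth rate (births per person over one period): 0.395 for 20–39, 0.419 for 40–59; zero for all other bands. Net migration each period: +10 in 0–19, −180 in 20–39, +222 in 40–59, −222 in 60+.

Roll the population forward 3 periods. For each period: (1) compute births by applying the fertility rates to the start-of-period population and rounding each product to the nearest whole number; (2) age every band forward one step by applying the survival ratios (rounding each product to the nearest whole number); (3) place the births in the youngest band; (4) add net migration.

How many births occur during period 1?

1707

Period 1.
Births: 1680 × 0.395 = 664  |  2490 × 0.419 = 1043 ⇒ total 1707
20–39: 2350 × 0.964 = 2265
40–59: 1680 × 0.95 = 1596
60+: 2490 × 0.946 + 890 × 0.457 = 2356 + 407 = 2763
Net migration: 0–19 + 10 → 1717; 20–39 − 180 → 2085; 40–59 + 222 → 1818; 60+ − 222 → 2541
Population now: 0–19=1717, 20–39=2085, 40–59=1818, 60+=2541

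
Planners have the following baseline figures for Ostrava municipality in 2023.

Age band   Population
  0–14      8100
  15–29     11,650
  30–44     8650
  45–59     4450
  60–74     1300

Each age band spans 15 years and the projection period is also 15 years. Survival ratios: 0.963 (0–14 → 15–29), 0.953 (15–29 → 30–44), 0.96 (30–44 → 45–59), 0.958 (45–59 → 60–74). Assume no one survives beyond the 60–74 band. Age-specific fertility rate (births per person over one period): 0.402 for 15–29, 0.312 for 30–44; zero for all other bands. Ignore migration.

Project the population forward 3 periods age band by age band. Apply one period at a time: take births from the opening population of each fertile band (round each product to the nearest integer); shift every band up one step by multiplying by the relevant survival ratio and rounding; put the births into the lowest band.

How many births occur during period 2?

6600

Numbering the groups 1..5 from youngest to oldest:
Period 1:
Births: 11650 × 0.402 = 4683  |  8650 × 0.312 = 2699 → total 7382
Group 2: 8100 × 0.963 = 7800
Group 3: 11650 × 0.953 = 11102
Group 4: 8650 × 0.96 = 8304
Group 5: 4450 × 0.958 = 4263
Population now: 0–14=7382, 15–29=7800, 30–44=11102, 45–59=8304, 60–74=4263
Period 2:
Births: 7800 × 0.402 = 3136  |  11102 × 0.312 = 3464 → total 6600
Group 2: 7382 × 0.963 = 7109
Group 3: 7800 × 0.953 = 7433
Group 4: 11102 × 0.96 = 10658
Group 5: 8304 × 0.958 = 7955
Population now: 0–14=6600, 15–29=7109, 30–44=7433, 45–59=10658, 60–74=7955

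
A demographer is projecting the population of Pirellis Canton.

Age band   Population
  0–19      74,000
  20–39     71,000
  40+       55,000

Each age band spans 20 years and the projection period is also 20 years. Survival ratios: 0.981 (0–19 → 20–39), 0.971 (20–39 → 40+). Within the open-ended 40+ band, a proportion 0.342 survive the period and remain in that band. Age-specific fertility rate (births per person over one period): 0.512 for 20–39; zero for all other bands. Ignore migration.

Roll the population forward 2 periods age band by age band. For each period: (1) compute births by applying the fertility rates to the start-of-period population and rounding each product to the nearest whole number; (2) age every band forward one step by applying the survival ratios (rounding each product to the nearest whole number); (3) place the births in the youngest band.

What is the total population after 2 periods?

[period 1]
Births: 71000 * 0.512 = 36352
20–39: 74000 * 0.981 = 72594
40+: 71000 * 0.971 + 55000 * 0.342 = 68941 + 18810 = 87751
→ [36352, 72594, 87751]
[period 2]
Births: 72594 * 0.512 = 37168
20–39: 36352 * 0.981 = 35661
40+: 72594 * 0.971 + 87751 * 0.342 = 70489 + 30011 = 100500
→ [37168, 35661, 100500]
Total after period 2: 37168 + 35661 + 100500 = 173329

173329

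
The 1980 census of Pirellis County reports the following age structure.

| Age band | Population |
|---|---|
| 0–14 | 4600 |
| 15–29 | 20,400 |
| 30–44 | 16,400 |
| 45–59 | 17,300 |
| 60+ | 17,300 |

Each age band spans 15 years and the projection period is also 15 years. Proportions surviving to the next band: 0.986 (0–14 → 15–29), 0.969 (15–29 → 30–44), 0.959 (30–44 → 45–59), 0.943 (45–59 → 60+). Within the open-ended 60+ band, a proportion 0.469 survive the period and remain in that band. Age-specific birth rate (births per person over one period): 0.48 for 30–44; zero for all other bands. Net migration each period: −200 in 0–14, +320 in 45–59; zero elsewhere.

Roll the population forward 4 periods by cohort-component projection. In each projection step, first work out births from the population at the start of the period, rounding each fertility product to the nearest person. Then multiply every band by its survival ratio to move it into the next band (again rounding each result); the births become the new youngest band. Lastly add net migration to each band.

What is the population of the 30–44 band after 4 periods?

8875

Call the bands 1 to 5, youngest first.
Period 1.
Births: 16400 × 0.48 = 7872
Band 2: 4600 × 0.986 = 4536
Band 3: 20400 × 0.969 = 19768
Band 4: 16400 × 0.959 = 15728
Band 5: 17300 × 0.943 + 17300 × 0.469 = 16314 + 8114 = 24428
Net migration: Band 1 − 200 → 7672; Band 4 + 320 → 16048
Population now: 0–14=7672, 15–29=4536, 30–44=19768, 45–59=16048, 60+=24428
Period 2.
Births: 19768 × 0.48 = 9489
Band 2: 7672 × 0.986 = 7565
Band 3: 4536 × 0.969 = 4395
Band 4: 19768 × 0.959 = 18958
Band 5: 16048 × 0.943 + 24428 × 0.469 = 15133 + 11457 = 26590
Net migration: Band 1 − 200 → 9289; Band 4 + 320 → 19278
Population now: 0–14=9289, 15–29=7565, 30–44=4395, 45–59=19278, 60+=26590
Period 3.
Births: 4395 × 0.48 = 2110
Band 2: 9289 × 0.986 = 9159
Band 3: 7565 × 0.969 = 7330
Band 4: 4395 × 0.959 = 4215
Band 5: 19278 × 0.943 + 26590 × 0.469 = 18179 + 12471 = 30650
Net migration: Band 1 − 200 → 1910; Band 4 + 320 → 4535
Population now: 0–14=1910, 15–29=9159, 30–44=7330, 45–59=4535, 60+=30650
Period 4.
Births: 7330 × 0.48 = 3518
Band 2: 1910 × 0.986 = 1883
Band 3: 9159 × 0.969 = 8875
Band 4: 7330 × 0.959 = 7029
Band 5: 4535 × 0.943 + 30650 × 0.469 = 4277 + 14375 = 18652
Net migration: Band 1 − 200 → 3318; Band 4 + 320 → 7349
Population now: 0–14=3318, 15–29=1883, 30–44=8875, 45–59=7349, 60+=18652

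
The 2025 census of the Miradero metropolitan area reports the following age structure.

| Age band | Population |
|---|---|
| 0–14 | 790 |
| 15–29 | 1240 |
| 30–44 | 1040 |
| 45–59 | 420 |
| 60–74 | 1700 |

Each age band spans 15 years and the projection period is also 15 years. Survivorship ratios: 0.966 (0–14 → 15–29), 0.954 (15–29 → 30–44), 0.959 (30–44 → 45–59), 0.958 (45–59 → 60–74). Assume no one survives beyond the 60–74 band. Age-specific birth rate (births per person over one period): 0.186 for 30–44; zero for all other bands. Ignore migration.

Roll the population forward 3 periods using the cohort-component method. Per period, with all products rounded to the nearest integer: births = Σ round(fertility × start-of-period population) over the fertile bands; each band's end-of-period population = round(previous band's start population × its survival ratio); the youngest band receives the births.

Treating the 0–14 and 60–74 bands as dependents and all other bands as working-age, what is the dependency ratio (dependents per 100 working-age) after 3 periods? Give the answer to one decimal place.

112.2

Numbering the groups 1..5 from youngest to oldest:
[period 1]
Births: 1040 * 0.186 = 193
Group 2: 790 * 0.966 = 763
Group 3: 1240 * 0.954 = 1183
Group 4: 1040 * 0.959 = 997
Group 5: 420 * 0.958 = 402
End of period: [193, 763, 1183, 997, 402]
[period 2]
Births: 1183 * 0.186 = 220
Group 2: 193 * 0.966 = 186
Group 3: 763 * 0.954 = 728
Group 4: 1183 * 0.959 = 1134
Group 5: 997 * 0.958 = 955
End of period: [220, 186, 728, 1134, 955]
[period 3]
Births: 728 * 0.186 = 135
Group 2: 220 * 0.966 = 213
Group 3: 186 * 0.954 = 177
Group 4: 728 * 0.959 = 698
Group 5: 1134 * 0.958 = 1086
End of period: [135, 213, 177, 698, 1086]
Dependents (band 0–14 + band 60–74) = 135 + 1086 = 1221; working-age = 1088; ratio = 1221/1088 × 100 = 112.2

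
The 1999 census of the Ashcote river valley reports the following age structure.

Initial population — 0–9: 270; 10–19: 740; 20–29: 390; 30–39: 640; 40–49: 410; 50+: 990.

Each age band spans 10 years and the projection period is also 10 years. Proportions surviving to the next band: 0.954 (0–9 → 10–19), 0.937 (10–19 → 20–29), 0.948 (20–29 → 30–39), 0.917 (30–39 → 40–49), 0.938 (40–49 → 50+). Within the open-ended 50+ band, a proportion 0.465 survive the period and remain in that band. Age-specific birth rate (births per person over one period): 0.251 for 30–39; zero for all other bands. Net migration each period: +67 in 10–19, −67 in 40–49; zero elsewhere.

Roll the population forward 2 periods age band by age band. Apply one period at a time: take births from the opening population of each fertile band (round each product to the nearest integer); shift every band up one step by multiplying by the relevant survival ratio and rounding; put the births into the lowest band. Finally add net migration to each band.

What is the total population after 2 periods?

— Period 1 —
Births: 640 × 0.251 = 161
10–19: 270 × 0.954 = 258
20–29: 740 × 0.937 = 693
30–39: 390 × 0.948 = 370
40–49: 640 × 0.917 = 587
50+: 410 × 0.938 + 990 × 0.465 = 385 + 460 = 845
Net migration: 10–19 + 67 → 325; 40–49 − 67 → 520
Population now: 0–9=161, 10–19=325, 20–29=693, 30–39=370, 40–49=520, 50+=845
— Period 2 —
Births: 370 × 0.251 = 93
10–19: 161 × 0.954 = 154
20–29: 325 × 0.937 = 305
30–39: 693 × 0.948 = 657
40–49: 370 × 0.917 = 339
50+: 520 × 0.938 + 845 × 0.465 = 488 + 393 = 881
Net migration: 10–19 + 67 → 221; 40–49 − 67 → 272
Population now: 0–9=93, 10–19=221, 20–29=305, 30–39=657, 40–49=272, 50+=881
Total after period 2: 93 + 221 + 305 + 657 + 272 + 881 = 2429

2429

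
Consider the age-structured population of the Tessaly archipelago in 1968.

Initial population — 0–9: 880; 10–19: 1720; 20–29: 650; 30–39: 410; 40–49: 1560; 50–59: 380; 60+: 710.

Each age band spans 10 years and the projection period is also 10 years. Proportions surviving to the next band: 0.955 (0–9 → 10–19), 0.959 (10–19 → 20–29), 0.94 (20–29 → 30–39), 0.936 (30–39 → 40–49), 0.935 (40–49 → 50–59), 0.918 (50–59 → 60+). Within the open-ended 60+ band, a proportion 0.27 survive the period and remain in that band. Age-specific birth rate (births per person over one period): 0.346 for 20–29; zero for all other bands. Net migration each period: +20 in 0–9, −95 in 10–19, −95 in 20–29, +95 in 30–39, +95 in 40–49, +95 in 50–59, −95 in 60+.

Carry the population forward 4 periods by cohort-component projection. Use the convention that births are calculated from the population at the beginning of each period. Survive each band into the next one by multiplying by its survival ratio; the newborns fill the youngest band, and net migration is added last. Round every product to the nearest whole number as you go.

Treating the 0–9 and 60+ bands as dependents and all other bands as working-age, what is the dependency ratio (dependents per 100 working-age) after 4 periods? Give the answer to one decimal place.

Call the bands 1 to 7, youngest first.
After projecting period 1:
Births: 650 * 0.346 = 225
Band 2: 880 * 0.955 = 840
Band 3: 1720 * 0.959 = 1649
Band 4: 650 * 0.94 = 611
Band 5: 410 * 0.936 = 384
Band 6: 1560 * 0.935 = 1459
Band 7: 380 * 0.918 + 710 * 0.27 = 349 + 192 = 541
Net migration: Band 1 + 20 → 245; Band 2 − 95 → 745; Band 3 − 95 → 1554; Band 4 + 95 → 706; Band 5 + 95 → 479; Band 6 + 95 → 1554; Band 7 − 95 → 446
End of period: [245, 745, 1554, 706, 479, 1554, 446]
After projecting period 2:
Births: 1554 * 0.346 = 538
Band 2: 245 * 0.955 = 234
Band 3: 745 * 0.959 = 714
Band 4: 1554 * 0.94 = 1461
Band 5: 706 * 0.936 = 661
Band 6: 479 * 0.935 = 448
Band 7: 1554 * 0.918 + 446 * 0.27 = 1427 + 120 = 1547
Net migration: Band 1 + 20 → 558; Band 2 − 95 → 139; Band 3 − 95 → 619; Band 4 + 95 → 1556; Band 5 + 95 → 756; Band 6 + 95 → 543; Band 7 − 95 → 1452
End of period: [558, 139, 619, 1556, 756, 543, 1452]
After projecting period 3:
Births: 619 * 0.346 = 214
Band 2: 558 * 0.955 = 533
Band 3: 139 * 0.959 = 133
Band 4: 619 * 0.94 = 582
Band 5: 1556 * 0.936 = 1456
Band 6: 756 * 0.935 = 707
Band 7: 543 * 0.918 + 1452 * 0.27 = 498 + 392 = 890
Net migration: Band 1 + 20 → 234; Band 2 − 95 → 438; Band 3 − 95 → 38; Band 4 + 95 → 677; Band 5 + 95 → 1551; Band 6 + 95 → 802; Band 7 − 95 → 795
End of period: [234, 438, 38, 677, 1551, 802, 795]
After projecting period 4:
Births: 38 * 0.346 = 13
Band 2: 234 * 0.955 = 223
Band 3: 438 * 0.959 = 420
Band 4: 38 * 0.94 = 36
Band 5: 677 * 0.936 = 634
Band 6: 1551 * 0.935 = 1450
Band 7: 802 * 0.918 + 795 * 0.27 = 736 + 215 = 951
Net migration: Band 1 + 20 → 33; Band 2 − 95 → 128; Band 3 − 95 → 325; Band 4 + 95 → 131; Band 5 + 95 → 729; Band 6 + 95 → 1545; Band 7 − 95 → 856
End of period: [33, 128, 325, 131, 729, 1545, 856]
Dependents (band 0–9 + band 60+) = 33 + 856 = 889; working-age = 2858; ratio = 889/2858 × 100 = 31.1

31.1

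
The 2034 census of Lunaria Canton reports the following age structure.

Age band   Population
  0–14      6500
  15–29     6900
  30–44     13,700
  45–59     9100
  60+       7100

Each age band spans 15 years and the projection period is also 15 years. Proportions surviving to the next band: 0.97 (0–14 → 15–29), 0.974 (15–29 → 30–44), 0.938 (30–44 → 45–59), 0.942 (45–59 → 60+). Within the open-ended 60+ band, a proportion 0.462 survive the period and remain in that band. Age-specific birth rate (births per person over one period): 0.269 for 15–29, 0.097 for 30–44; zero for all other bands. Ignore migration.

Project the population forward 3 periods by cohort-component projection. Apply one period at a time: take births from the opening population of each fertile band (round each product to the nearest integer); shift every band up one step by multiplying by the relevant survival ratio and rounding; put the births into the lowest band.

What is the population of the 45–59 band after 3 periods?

(Groups numbered youngest = 1 to oldest = 5.)
Period 1:
Births: 6900 * 0.269 = 1856 ; 13700 * 0.097 = 1329 ⇒ total 3185
Group 2: 6500 * 0.97 = 6305
Group 3: 6900 * 0.974 = 6721
Group 4: 13700 * 0.938 = 12851
Group 5: 9100 * 0.942 + 7100 * 0.462 = 8572 + 3280 = 11852
Population now: 0–14=3185, 15–29=6305, 30–44=6721, 45–59=12851, 60+=11852
Period 2:
Births: 6305 * 0.269 = 1696 ; 6721 * 0.097 = 652 ⇒ total 2348
Group 2: 3185 * 0.97 = 3089
Group 3: 6305 * 0.974 = 6141
Group 4: 6721 * 0.938 = 6304
Group 5: 12851 * 0.942 + 11852 * 0.462 = 12106 + 5476 = 17582
Population now: 0–14=2348, 15–29=3089, 30–44=6141, 45–59=6304, 60+=17582
Period 3:
Births: 3089 * 0.269 = 831 ; 6141 * 0.097 = 596 ⇒ total 1427
Group 2: 2348 * 0.97 = 2278
Group 3: 3089 * 0.974 = 3009
Group 4: 6141 * 0.938 = 5760
Group 5: 6304 * 0.942 + 17582 * 0.462 = 5938 + 8123 = 14061
Population now: 0–14=1427, 15–29=2278, 30–44=3009, 45–59=5760, 60+=14061

5760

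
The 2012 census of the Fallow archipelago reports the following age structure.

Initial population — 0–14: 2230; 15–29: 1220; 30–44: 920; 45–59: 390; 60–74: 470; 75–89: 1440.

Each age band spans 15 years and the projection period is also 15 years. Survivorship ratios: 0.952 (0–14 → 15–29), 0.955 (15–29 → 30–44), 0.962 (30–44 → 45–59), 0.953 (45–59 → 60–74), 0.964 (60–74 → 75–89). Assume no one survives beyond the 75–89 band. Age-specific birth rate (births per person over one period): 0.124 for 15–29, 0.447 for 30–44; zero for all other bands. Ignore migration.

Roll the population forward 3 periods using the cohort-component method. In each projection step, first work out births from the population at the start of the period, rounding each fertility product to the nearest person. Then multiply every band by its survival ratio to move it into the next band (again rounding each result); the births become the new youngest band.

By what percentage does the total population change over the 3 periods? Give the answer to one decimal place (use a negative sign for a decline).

Numbering the bands 1..6 from youngest to oldest:
— Period 1 —
Births: 1220 × 0.124 = 151  |  920 × 0.447 = 411 → total 562
Band 2: 2230 × 0.952 = 2123
Band 3: 1220 × 0.955 = 1165
Band 4: 920 × 0.962 = 885
Band 5: 390 × 0.953 = 372
Band 6: 470 × 0.964 = 453
Giving 562 / 2123 / 1165 / 885 / 372 / 453.
— Period 2 —
Births: 2123 × 0.124 = 263  |  1165 × 0.447 = 521 → total 784
Band 2: 562 × 0.952 = 535
Band 3: 2123 × 0.955 = 2027
Band 4: 1165 × 0.962 = 1121
Band 5: 885 × 0.953 = 843
Band 6: 372 × 0.964 = 359
Giving 784 / 535 / 2027 / 1121 / 843 / 359.
— Period 3 —
Births: 535 × 0.124 = 66  |  2027 × 0.447 = 906 → total 972
Band 2: 784 × 0.952 = 746
Band 3: 535 × 0.955 = 511
Band 4: 2027 × 0.962 = 1950
Band 5: 1121 × 0.953 = 1068
Band 6: 843 × 0.964 = 813
Giving 972 / 746 / 511 / 1950 / 1068 / 813.
Total: 6670 → 6060; change = -610; percentage change = -9.1%

-9.1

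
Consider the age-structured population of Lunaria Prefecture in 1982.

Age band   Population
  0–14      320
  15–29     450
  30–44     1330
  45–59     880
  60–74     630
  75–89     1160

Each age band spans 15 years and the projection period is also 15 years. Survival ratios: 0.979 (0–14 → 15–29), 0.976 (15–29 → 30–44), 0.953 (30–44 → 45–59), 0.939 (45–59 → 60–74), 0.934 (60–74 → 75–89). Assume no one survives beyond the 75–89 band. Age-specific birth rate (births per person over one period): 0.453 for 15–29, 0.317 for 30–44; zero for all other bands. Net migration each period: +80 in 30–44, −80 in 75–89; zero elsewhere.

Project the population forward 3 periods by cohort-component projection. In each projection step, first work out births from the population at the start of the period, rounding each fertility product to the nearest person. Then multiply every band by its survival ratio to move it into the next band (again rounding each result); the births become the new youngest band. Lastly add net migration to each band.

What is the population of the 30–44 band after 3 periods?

[period 1]
Births: 450 * 0.453 = 204, 1330 * 0.317 = 422 — total 626
15–29: 320 * 0.979 = 313
30–44: 450 * 0.976 = 439
45–59: 1330 * 0.953 = 1267
60–74: 880 * 0.939 = 826
75–89: 630 * 0.934 = 588
Net migration: 30–44 + 80 → 519; 75–89 − 80 → 508
Population now: 0–14=626, 15–29=313, 30–44=519, 45–59=1267, 60–74=826, 75–89=508
[period 2]
Births: 313 * 0.453 = 142, 519 * 0.317 = 165 — total 307
15–29: 626 * 0.979 = 613
30–44: 313 * 0.976 = 305
45–59: 519 * 0.953 = 495
60–74: 1267 * 0.939 = 1190
75–89: 826 * 0.934 = 771
Net migration: 30–44 + 80 → 385; 75–89 − 80 → 691
Population now: 0–14=307, 15–29=613, 30–44=385, 45–59=495, 60–74=1190, 75–89=691
[period 3]
Births: 613 * 0.453 = 278, 385 * 0.317 = 122 — total 400
15–29: 307 * 0.979 = 301
30–44: 613 * 0.976 = 598
45–59: 385 * 0.953 = 367
60–74: 495 * 0.939 = 465
75–89: 1190 * 0.934 = 1111
Net migration: 30–44 + 80 → 678; 75–89 − 80 → 1031
Population now: 0–14=400, 15–29=301, 30–44=678, 45–59=367, 60–74=465, 75–89=1031

678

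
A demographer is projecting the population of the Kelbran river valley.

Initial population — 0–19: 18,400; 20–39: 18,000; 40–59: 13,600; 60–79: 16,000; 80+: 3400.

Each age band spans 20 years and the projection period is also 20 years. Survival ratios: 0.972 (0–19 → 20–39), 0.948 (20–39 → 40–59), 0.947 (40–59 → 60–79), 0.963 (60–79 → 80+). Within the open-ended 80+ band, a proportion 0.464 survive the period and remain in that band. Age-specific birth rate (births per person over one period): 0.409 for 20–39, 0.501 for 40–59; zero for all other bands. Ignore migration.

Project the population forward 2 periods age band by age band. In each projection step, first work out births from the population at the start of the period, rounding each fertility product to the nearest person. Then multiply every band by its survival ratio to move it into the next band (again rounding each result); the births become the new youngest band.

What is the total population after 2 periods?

Call the bands 1 to 5, youngest first.
Period 1.
Births: 18000 × 0.409 = 7362, 13600 × 0.501 = 6814 ⇒ total 14176
Band 2: 18400 × 0.972 = 17885
Band 3: 18000 × 0.948 = 17064
Band 4: 13600 × 0.947 = 12879
Band 5: 16000 × 0.963 + 3400 × 0.464 = 15408 + 1578 = 16986
End of period: [14176, 17885, 17064, 12879, 16986]
Period 2.
Births: 17885 × 0.409 = 7315, 17064 × 0.501 = 8549 ⇒ total 15864
Band 2: 14176 × 0.972 = 13779
Band 3: 17885 × 0.948 = 16955
Band 4: 17064 × 0.947 = 16160
Band 5: 12879 × 0.963 + 16986 × 0.464 = 12402 + 7882 = 20284
End of period: [15864, 13779, 16955, 16160, 20284]
Total after period 2: 15864 + 13779 + 16955 + 16160 + 20284 = 83042

83042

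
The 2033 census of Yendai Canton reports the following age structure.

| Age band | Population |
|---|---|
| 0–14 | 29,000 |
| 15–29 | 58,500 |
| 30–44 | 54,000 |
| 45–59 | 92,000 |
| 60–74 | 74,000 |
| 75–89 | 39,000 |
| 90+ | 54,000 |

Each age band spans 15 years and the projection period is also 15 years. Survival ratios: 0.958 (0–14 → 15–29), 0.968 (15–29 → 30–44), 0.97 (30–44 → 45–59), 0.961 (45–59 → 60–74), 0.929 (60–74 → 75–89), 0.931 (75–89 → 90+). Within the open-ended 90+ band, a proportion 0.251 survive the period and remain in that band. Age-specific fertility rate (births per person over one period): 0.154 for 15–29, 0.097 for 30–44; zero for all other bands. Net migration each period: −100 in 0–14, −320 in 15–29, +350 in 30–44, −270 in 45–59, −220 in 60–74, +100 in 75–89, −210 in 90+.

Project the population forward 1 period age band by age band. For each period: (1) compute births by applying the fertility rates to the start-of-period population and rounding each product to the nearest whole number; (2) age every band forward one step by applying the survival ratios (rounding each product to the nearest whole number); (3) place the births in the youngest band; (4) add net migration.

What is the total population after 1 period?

357388

Period 1.
Births: 58500 × 0.154 = 9009, 54000 × 0.097 = 5238 → 14247
15–29: 29000 × 0.958 = 27782
30–44: 58500 × 0.968 = 56628
45–59: 54000 × 0.97 = 52380
60–74: 92000 × 0.961 = 88412
75–89: 74000 × 0.929 = 68746
90+: 39000 × 0.931 + 54000 × 0.251 = 36309 + 13554 = 49863
Net migration: 0–14 − 100 → 14147; 15–29 − 320 → 27462; 30–44 + 350 → 56978; 45–59 − 270 → 52110; 60–74 − 220 → 88192; 75–89 + 100 → 68846; 90+ − 210 → 49653
End of period: [14147, 27462, 56978, 52110, 88192, 68846, 49653]
Total after period 1: 14147 + 27462 + 56978 + 52110 + 88192 + 68846 + 49653 = 357388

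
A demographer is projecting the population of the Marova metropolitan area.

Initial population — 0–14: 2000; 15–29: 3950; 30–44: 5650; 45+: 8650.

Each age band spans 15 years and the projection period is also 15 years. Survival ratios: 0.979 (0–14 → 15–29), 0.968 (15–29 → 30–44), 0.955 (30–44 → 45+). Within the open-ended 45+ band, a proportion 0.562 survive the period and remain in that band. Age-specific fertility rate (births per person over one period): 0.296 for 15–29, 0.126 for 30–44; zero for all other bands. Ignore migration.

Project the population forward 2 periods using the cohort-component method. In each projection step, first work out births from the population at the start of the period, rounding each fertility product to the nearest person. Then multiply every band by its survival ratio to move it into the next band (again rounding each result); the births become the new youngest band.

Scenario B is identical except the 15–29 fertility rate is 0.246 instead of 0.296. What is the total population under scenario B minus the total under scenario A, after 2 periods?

After projecting period 1:
Births: 3950 × 0.296 = 1169 ; 5650 × 0.126 = 712 → 1881
15–29: 2000 × 0.979 = 1958
30–44: 3950 × 0.968 = 3824
45+: 5650 × 0.955 + 8650 × 0.562 = 5396 + 4861 = 10257
Population now: 0–14=1881, 15–29=1958, 30–44=3824, 45+=10257
After projecting period 2:
Births: 1958 × 0.296 = 580 ; 3824 × 0.126 = 482 → 1062
15–29: 1881 × 0.979 = 1841
30–44: 1958 × 0.968 = 1895
45+: 3824 × 0.955 + 10257 × 0.562 = 3652 + 5764 = 9416
Population now: 0–14=1062, 15–29=1841, 30–44=1895, 45+=9416
Scenario A total after 2 periods: 14214
Scenario B projection —
After projecting period 1:
Births: 3950 × 0.246 = 972 ; 5650 × 0.126 = 712 → 1684
15–29: 2000 × 0.979 = 1958
30–44: 3950 × 0.968 = 3824
45+: 5650 × 0.955 + 8650 × 0.562 = 5396 + 4861 = 10257
Population now: 0–14=1684, 15–29=1958, 30–44=3824, 45+=10257
After projecting period 2:
Births: 1958 × 0.246 = 482 ; 3824 × 0.126 = 482 → 964
15–29: 1684 × 0.979 = 1649
30–44: 1958 × 0.968 = 1895
45+: 3824 × 0.955 + 10257 × 0.562 = 3652 + 5764 = 9416
Population now: 0–14=964, 15–29=1649, 30–44=1895, 45+=9416
Scenario B total after 2 periods: 13924
Difference B − A = 13924 − 14214 = -290

-290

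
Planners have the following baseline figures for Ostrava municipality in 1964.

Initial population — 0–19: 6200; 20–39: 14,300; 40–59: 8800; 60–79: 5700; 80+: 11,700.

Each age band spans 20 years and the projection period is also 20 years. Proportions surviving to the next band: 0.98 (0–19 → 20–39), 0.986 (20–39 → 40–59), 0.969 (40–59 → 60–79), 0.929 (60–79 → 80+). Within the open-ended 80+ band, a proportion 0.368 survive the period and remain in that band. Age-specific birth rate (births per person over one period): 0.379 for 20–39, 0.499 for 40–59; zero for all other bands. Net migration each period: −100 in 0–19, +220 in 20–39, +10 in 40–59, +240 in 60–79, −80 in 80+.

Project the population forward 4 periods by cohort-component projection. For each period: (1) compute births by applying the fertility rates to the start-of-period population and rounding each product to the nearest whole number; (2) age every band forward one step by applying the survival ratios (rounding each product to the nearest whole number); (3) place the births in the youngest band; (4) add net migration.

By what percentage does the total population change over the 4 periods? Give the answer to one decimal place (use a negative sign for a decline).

After projecting period 1:
Births: 14300 * 0.379 = 5420 ; 8800 * 0.499 = 4391 → 9811
20–39: 6200 * 0.98 = 6076
40–59: 14300 * 0.986 = 14100
60–79: 8800 * 0.969 = 8527
80+: 5700 * 0.929 + 11700 * 0.368 = 5295 + 4306 = 9601
Net migration: 0–19 − 100 → 9711; 20–39 + 220 → 6296; 40–59 + 10 → 14110; 60–79 + 240 → 8767; 80+ − 80 → 9521
Giving 9711 / 6296 / 14110 / 8767 / 9521.
After projecting period 2:
Births: 6296 * 0.379 = 2386 ; 14110 * 0.499 = 7041 → 9427
20–39: 9711 * 0.98 = 9517
40–59: 6296 * 0.986 = 6208
60–79: 14110 * 0.969 = 13673
80+: 8767 * 0.929 + 9521 * 0.368 = 8145 + 3504 = 11649
Net migration: 0–19 − 100 → 9327; 20–39 + 220 → 9737; 40–59 + 10 → 6218; 60–79 + 240 → 13913; 80+ − 80 → 11569
Giving 9327 / 9737 / 6218 / 13913 / 11569.
After projecting period 3:
Births: 9737 * 0.379 = 3690 ; 6218 * 0.499 = 3103 → 6793
20–39: 9327 * 0.98 = 9140
40–59: 9737 * 0.986 = 9601
60–79: 6218 * 0.969 = 6025
80+: 13913 * 0.929 + 11569 * 0.368 = 12925 + 4257 = 17182
Net migration: 0–19 − 100 → 6693; 20–39 + 220 → 9360; 40–59 + 10 → 9611; 60–79 + 240 → 6265; 80+ − 80 → 17102
Giving 6693 / 9360 / 9611 / 6265 / 17102.
After projecting period 4:
Births: 9360 * 0.379 = 3547 ; 9611 * 0.499 = 4796 → 8343
20–39: 6693 * 0.98 = 6559
40–59: 9360 * 0.986 = 9229
60–79: 9611 * 0.969 = 9313
80+: 6265 * 0.929 + 17102 * 0.368 = 5820 + 6294 = 12114
Net migration: 0–19 − 100 → 8243; 20–39 + 220 → 6779; 40–59 + 10 → 9239; 60–79 + 240 → 9553; 80+ − 80 → 12034
Giving 8243 / 6779 / 9239 / 9553 / 12034.
Total: 46700 → 45848; change = -852; percentage change = -1.8%

-1.8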